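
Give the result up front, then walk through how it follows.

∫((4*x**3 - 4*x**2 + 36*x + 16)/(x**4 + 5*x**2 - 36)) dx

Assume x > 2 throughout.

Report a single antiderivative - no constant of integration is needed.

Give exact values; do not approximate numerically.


The answer is 2*log(x - 2) + 2*log(x + 2) - 4*atan(x/3)/3.
Step 1. Decompose ∫((4*x**3 - 4*x**2 + 36*x + 16)/(x**4 + 5*x**2 - 36)) dx by partial fractions, (4*x**3 - 4*x**2 + 36*x + 16)/(x**4 + 5*x**2 - 36) = -4/(x**2 + 9) + 2/(x + 2) + 2/(x - 2): now ∫(2/(x - 2)) dx + ∫(2/(x + 2)) dx + ∫(-4/(x**2 + 9)) dx.
Step 2. Evaluate the standard form [assuming x > -2]: now 2*log(x + 2) + ∫(2/(x - 2)) dx + ∫(-4/(x**2 + 9)) dx.
Step 3. Evaluate the standard form [assuming x > 2]: now 2*log(x - 2) + 2*log(x + 2) + ∫(-4/(x**2 + 9)) dx.
Step 4. Evaluate the standard form: now 2*log(x - 2) + 2*log(x + 2) - 4*atan(x/3)/3.
Answer: 2*log(x - 2) + 2*log(x + 2) - 4*atan(x/3)/3.


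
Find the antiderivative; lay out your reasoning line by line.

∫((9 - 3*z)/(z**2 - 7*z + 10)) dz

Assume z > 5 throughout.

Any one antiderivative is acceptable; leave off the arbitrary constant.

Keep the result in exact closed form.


Step 1. Decompose ∫((9 - 3*z)/(z**2 - 7*z + 10)) dz by partial fractions, (9 - 3*z)/(z**2 - 7*z + 10) = -1/(z - 2) - 2/(z - 5): now ∫(-2/(z - 5)) dz + ∫(-1/(z - 2)) dz.
Step 2. Evaluate the standard form [assuming z > 2]: now -log(z - 2) + ∫(-2/(z - 5)) dz.
Step 3. Evaluate the standard form [assuming z > 5]: now -2*log(z - 5) - log(z - 2).
Answer: -2*log(z - 5) - log(z - 2).


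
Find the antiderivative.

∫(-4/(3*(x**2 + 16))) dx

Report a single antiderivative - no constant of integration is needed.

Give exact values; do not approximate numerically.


Answer: -atan(x/4)/3.


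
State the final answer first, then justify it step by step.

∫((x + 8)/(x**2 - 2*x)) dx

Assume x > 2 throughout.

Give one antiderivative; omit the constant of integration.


The answer is -4*log(x) + 5*log(x - 2).
Step 1. Decompose ∫((x + 8)/(x**2 - 2*x)) dx by partial fractions, (x + 8)/(x**2 - 2*x) = 5/(x - 2) - 4/x: now ∫(-4/x) dx + ∫(5/(x - 2)) dx.
Step 2. Evaluate the standard form [assuming x > 0]: now -4*log(x) + ∫(5/(x - 2)) dx.
Step 3. Evaluate the standard form [assuming x > 2]: now -4*log(x) + 5*log(x - 2).
Answer: -4*log(x) + 5*log(x - 2).


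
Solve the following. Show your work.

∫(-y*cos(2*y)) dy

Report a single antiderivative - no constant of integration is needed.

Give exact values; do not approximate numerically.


Step 1. Integrate ∫(-y*cos(2*y)) dy by parts with u = y, dv = (-cos(2*y)) dy, so v = -sin(2*y)/2: now -y*sin(2*y)/2 + ∫(sin(2*y)/2) dy.
Step 2. Evaluate the standard form: now -y*sin(2*y)/2 - cos(2*y)/4.
Answer: -y*sin(2*y)/2 - cos(2*y)/4.


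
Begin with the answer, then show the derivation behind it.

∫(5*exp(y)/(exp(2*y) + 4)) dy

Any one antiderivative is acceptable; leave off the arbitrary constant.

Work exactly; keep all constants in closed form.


The answer is 5*atan(exp(y)/2)/2.
Step 1. Substitute u = exp(y), turning ∫(5*exp(y)/(exp(2*y) + 4)) dy into ∫(5/(u**2 + 4)) du: now ∫(5/(u**2 + 4)) du.
Step 2. Evaluate the standard form: now 5*atan(u/2)/2.
Step 3. Substitute back u = exp(y): now 5*atan(exp(y)/2)/2.
Answer: 5*atan(exp(y)/2)/2.


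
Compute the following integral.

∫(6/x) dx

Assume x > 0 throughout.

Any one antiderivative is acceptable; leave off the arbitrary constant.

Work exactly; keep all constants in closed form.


Answer: 6*log(x).


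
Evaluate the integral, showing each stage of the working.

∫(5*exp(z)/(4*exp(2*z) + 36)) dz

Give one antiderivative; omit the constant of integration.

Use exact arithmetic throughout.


Step 1. Substitute u = exp(z), turning ∫(5*exp(z)/(4*exp(2*z) + 36)) dz into ∫(5/(4*(u**2 + 9))) du: now ∫(5/(4*(u**2 + 9))) du.
Step 2. Evaluate the standard form: now 5*atan(u/3)/12.
Step 3. Substitute back u = exp(z): now 5*atan(exp(z)/3)/12.
Answer: 5*atan(exp(z)/3)/12.


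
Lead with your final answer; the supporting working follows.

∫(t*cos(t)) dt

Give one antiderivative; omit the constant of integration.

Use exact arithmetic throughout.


The answer is t*sin(t) + cos(t).
Step 1. Integrate ∫(t*cos(t)) dt by parts with u = t, dv = (cos(t)) dt, so v = sin(t): now t*sin(t) + ∫(-sin(t)) dt.
Step 2. Evaluate the standard form: now t*sin(t) + cos(t).
Answer: t*sin(t) + cos(t).


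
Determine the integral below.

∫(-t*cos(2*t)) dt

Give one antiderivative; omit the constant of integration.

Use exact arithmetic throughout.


Answer: -t*sin(2*t)/2 - cos(2*t)/4.


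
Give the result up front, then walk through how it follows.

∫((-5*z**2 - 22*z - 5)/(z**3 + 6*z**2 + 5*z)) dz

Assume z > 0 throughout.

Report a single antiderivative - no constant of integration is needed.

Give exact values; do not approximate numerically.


The answer is -log(z) - 3*log(z + 1) - log(z + 5).
Step 1. Decompose ∫((-5*z**2 - 22*z - 5)/(z**3 + 6*z**2 + 5*z)) dz by partial fractions, (-5*z**2 - 22*z - 5)/(z**3 + 6*z**2 + 5*z) = -1/(z + 5) - 3/(z + 1) - 1/z: now ∫(-1/z) dz + ∫(-3/(z + 1)) dz + ∫(-1/(z + 5)) dz.
Step 2. Evaluate the standard form [assuming z > -5]: now -log(z + 5) + ∫(-1/z) dz + ∫(-3/(z + 1)) dz.
Step 3. Evaluate the standard form [assuming z > -1]: now -3*log(z + 1) - log(z + 5) + ∫(-1/z) dz.
Step 4. Evaluate the standard form [assuming z > 0]: now -log(z) - 3*log(z + 1) - log(z + 5).
Answer: -log(z) - 3*log(z + 1) - log(z + 5).


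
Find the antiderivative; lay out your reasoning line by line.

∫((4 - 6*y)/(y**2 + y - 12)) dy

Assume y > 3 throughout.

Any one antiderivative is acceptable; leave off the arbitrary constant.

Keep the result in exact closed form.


Step 1. Decompose ∫((4 - 6*y)/(y**2 + y - 12)) dy by partial fractions, (4 - 6*y)/(y**2 + y - 12) = -4/(y + 4) - 2/(y - 3): now ∫(-2/(y - 3)) dy + ∫(-4/(y + 4)) dy.
Step 2. Evaluate the standard form [assuming y > -4]: now -4*log(y + 4) + ∫(-2/(y - 3)) dy.
Step 3. Evaluate the standard form [assuming y > 3]: now -2*log(y - 3) - 4*log(y + 4).
Answer: -2*log(y - 3) - 4*log(y + 4).


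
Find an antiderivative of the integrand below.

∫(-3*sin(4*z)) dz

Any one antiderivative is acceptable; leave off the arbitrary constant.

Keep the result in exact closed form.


Answer: 3*cos(4*z)/4.


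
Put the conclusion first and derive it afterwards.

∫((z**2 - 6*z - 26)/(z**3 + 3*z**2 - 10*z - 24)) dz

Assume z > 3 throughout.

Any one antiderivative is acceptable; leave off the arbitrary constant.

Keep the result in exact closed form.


The answer is -log(z - 3) + log(z + 2) + log(z + 4).
Step 1. Decompose ∫((z**2 - 6*z - 26)/(z**3 + 3*z**2 - 10*z - 24)) dz by partial fractions, (z**2 - 6*z - 26)/(z**3 + 3*z**2 - 10*z - 24) = 1/(z + 4) + 1/(z + 2) - 1/(z - 3): now ∫(-1/(z - 3)) dz + ∫(1/(z + 2)) dz + ∫(1/(z + 4)) dz.
Step 2. Evaluate the standard form [assuming z > -4]: now log(z + 4) + ∫(-1/(z - 3)) dz + ∫(1/(z + 2)) dz.
Step 3. Evaluate the standard form [assuming z > -2]: now log(z + 2) + log(z + 4) + ∫(-1/(z - 3)) dz.
Step 4. Evaluate the standard form [assuming z > 3]: now -log(z - 3) + log(z + 2) + log(z + 4).
Answer: -log(z - 3) + log(z + 2) + log(z + 4).


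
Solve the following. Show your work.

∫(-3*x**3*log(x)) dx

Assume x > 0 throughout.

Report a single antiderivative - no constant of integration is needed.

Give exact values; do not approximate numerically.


Step 1. Integrate ∫(-3*x**3*log(x)) dx by parts with u = log(x), dv = (-3*x**3) dx, so v = -3*x**4/4 [assuming x > 0]: now -3*x**4*log(x)/4 + ∫(3*x**3/4) dx.
Step 2. Evaluate the standard form: now -3*x**4*log(x)/4 + 3*x**4/16.
Answer: -3*x**4*log(x)/4 + 3*x**4/16.


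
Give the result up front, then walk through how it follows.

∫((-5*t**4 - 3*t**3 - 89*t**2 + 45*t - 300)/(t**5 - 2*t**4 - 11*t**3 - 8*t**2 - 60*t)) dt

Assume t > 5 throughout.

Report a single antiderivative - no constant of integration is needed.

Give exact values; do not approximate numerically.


The answer is 5*log(t) - 5*log(t - 5) - 5*log(t + 3) - 3*atan(t/2)/2.
Step 1. Decompose ∫((-5*t**4 - 3*t**3 - 89*t**2 + 45*t - 300)/(t**5 - 2*t**4 - 11*t**3 - 8*t**2 - 60*t)) dt by partial fractions, (-5*t**4 - 3*t**3 - 89*t**2 + 45*t - 300)/(t**5 - 2*t**4 - 11*t**3 - 8*t**2 - 60*t) = -3/(t**2 + 4) - 5/(t + 3) - 5/(t - 5) + 5/t: now ∫(5/t) dt + ∫(-5/(t - 5)) dt + ∫(-5/(t + 3)) dt + ∫(-3/(t**2 + 4)) dt.
Step 2. Evaluate the standard form [assuming t > 0]: now 5*log(t) + ∫(-5/(t - 5)) dt + ∫(-5/(t + 3)) dt + ∫(-3/(t**2 + 4)) dt.
Step 3. Evaluate the standard form [assuming t > -3]: now 5*log(t) - 5*log(t + 3) + ∫(-5/(t - 5)) dt + ∫(-3/(t**2 + 4)) dt.
Step 4. Evaluate the standard form [assuming t > 5]: now 5*log(t) - 5*log(t - 5) - 5*log(t + 3) + ∫(-3/(t**2 + 4)) dt.
Step 5. Evaluate the standard form: now 5*log(t) - 5*log(t - 5) - 5*log(t + 3) - 3*atan(t/2)/2.
Answer: 5*log(t) - 5*log(t - 5) - 5*log(t + 3) - 3*atan(t/2)/2.


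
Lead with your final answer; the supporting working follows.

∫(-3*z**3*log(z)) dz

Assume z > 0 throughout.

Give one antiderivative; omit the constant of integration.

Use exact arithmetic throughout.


The answer is -3*z**4*log(z)/4 + 3*z**4/16.
Step 1. Integrate ∫(-3*z**3*log(z)) dz by parts with u = log(z), dv = (-3*z**3) dz, so v = -3*z**4/4 [assuming z > 0]: now -3*z**4*log(z)/4 + ∫(3*z**3/4) dz.
Step 2. Evaluate the standard form: now -3*z**4*log(z)/4 + 3*z**4/16.
Answer: -3*z**4*log(z)/4 + 3*z**4/16.


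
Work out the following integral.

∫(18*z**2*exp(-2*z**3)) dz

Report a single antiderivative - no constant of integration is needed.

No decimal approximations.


Answer: -3*exp(-2*z**3).


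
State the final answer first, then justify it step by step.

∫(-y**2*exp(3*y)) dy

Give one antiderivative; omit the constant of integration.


The answer is -y**2*exp(3*y)/3 + 2*y*exp(3*y)/9 - 2*exp(3*y)/27.
Step 1. Integrate ∫(-y**2*exp(3*y)) dy by parts with u = y**2, dv = (-exp(3*y)) dy, so v = -exp(3*y)/3: now -y**2*exp(3*y)/3 + ∫(2*y*exp(3*y)/3) dy.
Step 2. Integrate ∫(2*y*exp(3*y)/3) dy by parts with u = y, dv = (2*exp(3*y)/3) dy, so v = 2*exp(3*y)/9: now -y**2*exp(3*y)/3 + 2*y*exp(3*y)/9 + ∫(-2*exp(3*y)/9) dy.
Step 3. Evaluate the standard form: now -y**2*exp(3*y)/3 + 2*y*exp(3*y)/9 - 2*exp(3*y)/27.
Answer: -y**2*exp(3*y)/3 + 2*y*exp(3*y)/9 - 2*exp(3*y)/27.


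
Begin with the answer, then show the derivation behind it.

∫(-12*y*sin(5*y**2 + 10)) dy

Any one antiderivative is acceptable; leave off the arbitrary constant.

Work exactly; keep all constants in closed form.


The answer is 6*cos(5*y**2 + 10)/5.
Step 1. Substitute u = y**2 + 2, turning ∫(-12*y*sin(5*y**2 + 10)) dy into ∫(-6*sin(5*u)) du: now ∫(-6*sin(5*u)) du.
Step 2. Evaluate the standard form: now 6*cos(5*u)/5.
Step 3. Substitute back u = y**2 + 2: now 6*cos(5*y**2 + 10)/5.
Answer: 6*cos(5*y**2 + 10)/5.


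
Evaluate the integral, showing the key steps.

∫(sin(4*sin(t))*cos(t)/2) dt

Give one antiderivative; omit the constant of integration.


Step 1. Substitute u = sin(t), turning ∫(sin(4*sin(t))*cos(t)/2) dt into ∫(sin(4*u)/2) du: now ∫(sin(4*u)/2) du.
Step 2. Evaluate the standard form: now -cos(4*u)/8.
Step 3. Substitute back u = sin(t): now -cos(4*sin(t))/8.
Answer: -cos(4*sin(t))/8.


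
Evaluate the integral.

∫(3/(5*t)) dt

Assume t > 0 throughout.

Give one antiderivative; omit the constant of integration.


Answer: 3*log(t)/5.


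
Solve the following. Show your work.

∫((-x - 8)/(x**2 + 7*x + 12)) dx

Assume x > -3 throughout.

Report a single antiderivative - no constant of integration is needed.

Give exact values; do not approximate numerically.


Step 1. Decompose ∫((-x - 8)/(x**2 + 7*x + 12)) dx by partial fractions, (-x - 8)/(x**2 + 7*x + 12) = 4/(x + 4) - 5/(x + 3): now ∫(-5/(x + 3)) dx + ∫(4/(x + 4)) dx.
Step 2. Evaluate the standard form [assuming x > -3]: now -5*log(x + 3) + ∫(4/(x + 4)) dx.
Step 3. Evaluate the standard form [assuming x > -4]: now -5*log(x + 3) + 4*log(x + 4).
Answer: -5*log(x + 3) + 4*log(x + 4).


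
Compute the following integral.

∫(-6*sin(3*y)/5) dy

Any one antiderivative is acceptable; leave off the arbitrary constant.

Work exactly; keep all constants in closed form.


Answer: 2*cos(3*y)/5.


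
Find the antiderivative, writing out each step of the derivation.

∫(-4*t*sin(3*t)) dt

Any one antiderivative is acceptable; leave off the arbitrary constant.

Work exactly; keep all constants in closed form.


Step 1. Integrate ∫(-4*t*sin(3*t)) dt by parts with u = t, dv = (-4*sin(3*t)) dt, so v = 4*cos(3*t)/3: now 4*t*cos(3*t)/3 + ∫(-4*cos(3*t)/3) dt.
Step 2. Evaluate the standard form: now 4*t*cos(3*t)/3 - 4*sin(3*t)/9.
Answer: 4*t*cos(3*t)/3 - 4*sin(3*t)/9.


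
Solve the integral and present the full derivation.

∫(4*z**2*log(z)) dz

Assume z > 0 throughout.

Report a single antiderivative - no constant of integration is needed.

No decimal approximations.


Step 1. Integrate ∫(4*z**2*log(z)) dz by parts with u = log(z), dv = (4*z**2) dz, so v = 4*z**3/3 [assuming z > 0]: now 4*z**3*log(z)/3 + ∫(-4*z**2/3) dz.
Step 2. Evaluate the standard form: now 4*z**3*log(z)/3 - 4*z**3/9.
Answer: 4*z**3*log(z)/3 - 4*z**3/9.


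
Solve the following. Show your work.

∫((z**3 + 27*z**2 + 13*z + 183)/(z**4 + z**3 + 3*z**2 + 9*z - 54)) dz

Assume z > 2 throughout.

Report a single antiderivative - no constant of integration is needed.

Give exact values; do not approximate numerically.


Step 1. Decompose ∫((z**3 + 27*z**2 + 13*z + 183)/(z**4 + z**3 + 3*z**2 + 9*z - 54)) dz by partial fractions, (z**3 + 27*z**2 + 13*z + 183)/(z**4 + z**3 + 3*z**2 + 9*z - 54) = 4/(z**2 + 9) - 4/(z + 3) + 5/(z - 2): now ∫(5/(z - 2)) dz + ∫(-4/(z + 3)) dz + ∫(4/(z**2 + 9)) dz.
Step 2. Evaluate the standard form [assuming z > 2]: now 5*log(z - 2) + ∫(-4/(z + 3)) dz + ∫(4/(z**2 + 9)) dz.
Step 3. Evaluate the standard form [assuming z > -3]: now 5*log(z - 2) - 4*log(z + 3) + ∫(4/(z**2 + 9)) dz.
Step 4. Evaluate the standard form: now 5*log(z - 2) - 4*log(z + 3) + 4*atan(z/3)/3.
Answer: 5*log(z - 2) - 4*log(z + 3) + 4*atan(z/3)/3.


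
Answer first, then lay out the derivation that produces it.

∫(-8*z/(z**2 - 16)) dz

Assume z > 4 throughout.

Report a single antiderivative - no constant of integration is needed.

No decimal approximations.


The answer is -4*log(z - 4) - 4*log(z + 4).
Step 1. Decompose ∫(-8*z/(z**2 - 16)) dz by partial fractions, -8*z/(z**2 - 16) = -4/(z + 4) - 4/(z - 4): now ∫(-4/(z - 4)) dz + ∫(-4/(z + 4)) dz.
Step 2. Evaluate the standard form [assuming z > 4]: now -4*log(z - 4) + ∫(-4/(z + 4)) dz.
Step 3. Evaluate the standard form [assuming z > -4]: now -4*log(z - 4) - 4*log(z + 4).
Answer: -4*log(z - 4) - 4*log(z + 4).


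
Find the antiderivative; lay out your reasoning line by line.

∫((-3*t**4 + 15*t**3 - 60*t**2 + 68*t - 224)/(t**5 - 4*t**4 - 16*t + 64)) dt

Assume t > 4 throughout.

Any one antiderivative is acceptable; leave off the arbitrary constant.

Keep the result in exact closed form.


Step 1. Decompose ∫((-3*t**4 + 15*t**3 - 60*t**2 + 68*t - 224)/(t**5 - 4*t**4 - 16*t + 64)) dt by partial fractions, (-3*t**4 + 15*t**3 - 60*t**2 + 68*t - 224)/(t**5 - 4*t**4 - 16*t + 64) = -1/(t**2 + 4) - 4/(t + 2) + 4/(t - 2) - 3/(t - 4): now ∫(-3/(t - 4)) dt + ∫(4/(t - 2)) dt + ∫(-4/(t + 2)) dt + ∫(-1/(t**2 + 4)) dt.
Step 2. Evaluate the standard form [assuming t > -2]: now -4*log(t + 2) + ∫(-3/(t - 4)) dt + ∫(4/(t - 2)) dt + ∫(-1/(t**2 + 4)) dt.
Step 3. Evaluate the standard form [assuming t > 2]: now 4*log(t - 2) - 4*log(t + 2) + ∫(-3/(t - 4)) dt + ∫(-1/(t**2 + 4)) dt.
Step 4. Evaluate the standard form [assuming t > 4]: now -3*log(t - 4) + 4*log(t - 2) - 4*log(t + 2) + ∫(-1/(t**2 + 4)) dt.
Step 5. Evaluate the standard form: now -3*log(t - 4) + 4*log(t - 2) - 4*log(t + 2) - atan(t/2)/2.
Answer: -3*log(t - 4) + 4*log(t - 2) - 4*log(t + 2) - atan(t/2)/2.


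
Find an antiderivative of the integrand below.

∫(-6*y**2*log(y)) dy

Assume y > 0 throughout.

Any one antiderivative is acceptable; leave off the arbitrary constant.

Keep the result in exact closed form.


Answer: -2*y**3*log(y) + 2*y**3/3.


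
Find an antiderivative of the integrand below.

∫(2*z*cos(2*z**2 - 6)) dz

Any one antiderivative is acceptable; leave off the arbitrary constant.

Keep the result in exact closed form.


Answer: sin(2*z**2 - 6)/2.


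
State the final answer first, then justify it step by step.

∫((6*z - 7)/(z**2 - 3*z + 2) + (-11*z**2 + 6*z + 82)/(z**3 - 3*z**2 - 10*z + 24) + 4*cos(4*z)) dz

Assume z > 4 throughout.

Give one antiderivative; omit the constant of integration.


The answer is -5*log(z - 4) + log(z - 1) - log(z + 3) + sin(4*z).
Step 1. Rewrite: now ∫((6*z - 7)/(z**2 - 3*z + 2)) dz + ∫((-11*z**2 + 6*z + 82)/(z**3 - 3*z**2 - 10*z + 24)) dz + ∫(4*cos(4*z)) dz.
Step 2. Evaluate the standard form: now sin(4*z) + ∫((6*z - 7)/(z**2 - 3*z + 2)) dz + ∫((-11*z**2 + 6*z + 82)/(z**3 - 3*z**2 - 10*z + 24)) dz.
Step 3. Decompose ∫((6*z - 7)/(z**2 - 3*z + 2)) dz by partial fractions, (6*z - 7)/(z**2 - 3*z + 2) = 1/(z - 1) + 5/(z - 2): now sin(4*z) + ∫((-11*z**2 + 6*z + 82)/(z**3 - 3*z**2 - 10*z + 24)) dz + ∫(5/(z - 2)) dz + ∫(1/(z - 1)) dz.
Step 4. Evaluate the standard form [assuming z > 1]: now log(z - 1) + sin(4*z) + ∫((-11*z**2 + 6*z + 82)/(z**3 - 3*z**2 - 10*z + 24)) dz + ∫(5/(z - 2)) dz.
Step 5. Evaluate the standard form [assuming z > 2]: now 5*log(z - 2) + log(z - 1) + sin(4*z) + ∫((-11*z**2 + 6*z + 82)/(z**3 - 3*z**2 - 10*z + 24)) dz.
Step 6. Decompose ∫((-11*z**2 + 6*z + 82)/(z**3 - 3*z**2 - 10*z + 24)) dz by partial fractions, (-11*z**2 + 6*z + 82)/(z**3 - 3*z**2 - 10*z + 24) = -1/(z + 3) - 5/(z - 2) - 5/(z - 4): now 5*log(z - 2) + log(z - 1) + sin(4*z) + ∫(-5/(z - 4)) dz + ∫(-5/(z - 2)) dz + ∫(-1/(z + 3)) dz.
Step 7. Evaluate the standard form [assuming z > -3]: now 5*log(z - 2) + log(z - 1) - log(z + 3) + sin(4*z) + ∫(-5/(z - 4)) dz + ∫(-5/(z - 2)) dz.
Step 8. Evaluate the standard form [assuming z > 2]: now log(z - 1) - log(z + 3) + sin(4*z) + ∫(-5/(z - 4)) dz.
Step 9. Evaluate the standard form [assuming z > 4]: now -5*log(z - 4) + log(z - 1) - log(z + 3) + sin(4*z).
Answer: -5*log(z - 4) + log(z - 1) - log(z + 3) + sin(4*z).


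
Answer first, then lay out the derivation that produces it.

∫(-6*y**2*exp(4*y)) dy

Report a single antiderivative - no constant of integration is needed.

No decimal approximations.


The answer is -3*y**2*exp(4*y)/2 + 3*y*exp(4*y)/4 - 3*exp(4*y)/16.
Step 1. Integrate ∫(-6*y**2*exp(4*y)) dy by parts with u = y**2, dv = (-6*exp(4*y)) dy, so v = -3*exp(4*y)/2: now -3*y**2*exp(4*y)/2 + ∫(3*y*exp(4*y)) dy.
Step 2. Integrate ∫(3*y*exp(4*y)) dy by parts with u = y, dv = (3*exp(4*y)) dy, so v = 3*exp(4*y)/4: now -3*y**2*exp(4*y)/2 + 3*y*exp(4*y)/4 + ∫(-3*exp(4*y)/4) dy.
Step 3. Evaluate the standard form: now -3*y**2*exp(4*y)/2 + 3*y*exp(4*y)/4 - 3*exp(4*y)/16.
Answer: -3*y**2*exp(4*y)/2 + 3*y*exp(4*y)/4 - 3*exp(4*y)/16.


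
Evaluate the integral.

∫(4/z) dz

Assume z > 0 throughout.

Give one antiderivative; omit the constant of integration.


Answer: 4*log(z).


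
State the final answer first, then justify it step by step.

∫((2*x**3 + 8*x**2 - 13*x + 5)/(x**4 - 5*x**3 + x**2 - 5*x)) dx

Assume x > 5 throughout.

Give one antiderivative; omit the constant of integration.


The answer is -log(x) + 3*log(x - 5) + 3*atan(x).
Step 1. Decompose ∫((2*x**3 + 8*x**2 - 13*x + 5)/(x**4 - 5*x**3 + x**2 - 5*x)) dx by partial fractions, (2*x**3 + 8*x**2 - 13*x + 5)/(x**4 - 5*x**3 + x**2 - 5*x) = 3/(x**2 + 1) + 3/(x - 5) - 1/x: now ∫(-1/x) dx + ∫(3/(x - 5)) dx + ∫(3/(x**2 + 1)) dx.
Step 2. Evaluate the standard form [assuming x > 5]: now 3*log(x - 5) + ∫(-1/x) dx + ∫(3/(x**2 + 1)) dx.
Step 3. Evaluate the standard form [assuming x > 0]: now -log(x) + 3*log(x - 5) + ∫(3/(x**2 + 1)) dx.
Step 4. Evaluate the standard form: now -log(x) + 3*log(x - 5) + 3*atan(x).
Answer: -log(x) + 3*log(x - 5) + 3*atan(x).


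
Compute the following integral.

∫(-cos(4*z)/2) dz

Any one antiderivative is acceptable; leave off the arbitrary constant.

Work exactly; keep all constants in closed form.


Answer: -sin(4*z)/8.


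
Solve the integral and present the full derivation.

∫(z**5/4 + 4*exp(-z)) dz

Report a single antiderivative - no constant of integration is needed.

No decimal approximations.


Step 1. Rewrite: now ∫(z**5/4) dz + ∫(4*exp(-z)) dz.
Step 2. Evaluate the standard form: now ∫(z**5/4) dz - 4*exp(-z).
Step 3. Evaluate the standard form: now z**6/24 - 4*exp(-z).
Answer: z**6/24 - 4*exp(-z).


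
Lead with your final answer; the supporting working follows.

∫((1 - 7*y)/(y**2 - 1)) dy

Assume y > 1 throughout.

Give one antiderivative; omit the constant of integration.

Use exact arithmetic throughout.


The answer is -3*log(y - 1) - 4*log(y + 1).
Step 1. Decompose ∫((1 - 7*y)/(y**2 - 1)) dy by partial fractions, (1 - 7*y)/(y**2 - 1) = -4/(y + 1) - 3/(y - 1): now ∫(-3/(y - 1)) dy + ∫(-4/(y + 1)) dy.
Step 2. Evaluate the standard form [assuming y > 1]: now -3*log(y - 1) + ∫(-4/(y + 1)) dy.
Step 3. Evaluate the standard form [assuming y > -1]: now -3*log(y - 1) - 4*log(y + 1).
Answer: -3*log(y - 1) - 4*log(y + 1).


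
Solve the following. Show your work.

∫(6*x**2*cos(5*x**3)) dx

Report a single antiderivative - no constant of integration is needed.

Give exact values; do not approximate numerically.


Step 1. Substitute u = x**3, turning ∫(6*x**2*cos(5*x**3)) dx into ∫(2*cos(5*u)) du: now ∫(2*cos(5*u)) du.
Step 2. Evaluate the standard form: now 2*sin(5*u)/5.
Step 3. Substitute back u = x**3: now 2*sin(5*x**3)/5.
Answer: 2*sin(5*x**3)/5.


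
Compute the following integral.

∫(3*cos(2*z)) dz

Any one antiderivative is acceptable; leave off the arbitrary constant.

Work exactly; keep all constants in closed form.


Answer: 3*sin(2*z)/2.


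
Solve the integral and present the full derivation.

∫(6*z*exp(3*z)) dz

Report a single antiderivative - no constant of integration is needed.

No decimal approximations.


Step 1. Integrate ∫(6*z*exp(3*z)) dz by parts with u = z, dv = (6*exp(3*z)) dz, so v = 2*exp(3*z): now 2*z*exp(3*z) + ∫(-2*exp(3*z)) dz.
Step 2. Evaluate the standard form: now 2*z*exp(3*z) - 2*exp(3*z)/3.
Answer: 2*z*exp(3*z) - 2*exp(3*z)/3.


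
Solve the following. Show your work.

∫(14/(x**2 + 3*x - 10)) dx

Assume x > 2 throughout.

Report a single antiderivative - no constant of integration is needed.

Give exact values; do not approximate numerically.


Step 1. Decompose ∫(14/(x**2 + 3*x - 10)) dx by partial fractions, 14/(x**2 + 3*x - 10) = -2/(x + 5) + 2/(x - 2): now ∫(2/(x - 2)) dx + ∫(-2/(x + 5)) dx.
Step 2. Evaluate the standard form [assuming x > 2]: now 2*log(x - 2) + ∫(-2/(x + 5)) dx.
Step 3. Evaluate the standard form [assuming x > -5]: now 2*log(x - 2) - 2*log(x + 5).
Answer: 2*log(x - 2) - 2*log(x + 5).


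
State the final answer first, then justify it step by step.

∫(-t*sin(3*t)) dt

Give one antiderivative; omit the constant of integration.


The answer is t*cos(3*t)/3 - sin(3*t)/9.
Step 1. Integrate ∫(-t*sin(3*t)) dt by parts with u = t, dv = (-sin(3*t)) dt, so v = cos(3*t)/3: now t*cos(3*t)/3 + ∫(-cos(3*t)/3) dt.
Step 2. Evaluate the standard form: now t*cos(3*t)/3 - sin(3*t)/9.
Answer: t*cos(3*t)/3 - sin(3*t)/9.


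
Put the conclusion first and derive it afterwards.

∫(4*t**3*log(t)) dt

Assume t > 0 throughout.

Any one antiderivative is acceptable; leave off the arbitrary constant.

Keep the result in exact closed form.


The answer is t**4*log(t) - t**4/4.
Step 1. Integrate ∫(4*t**3*log(t)) dt by parts with u = log(t), dv = (4*t**3) dt, so v = t**4 [assuming t > 0]: now t**4*log(t) + ∫(-t**3) dt.
Step 2. Evaluate the standard form: now t**4*log(t) - t**4/4.
Answer: t**4*log(t) - t**4/4.


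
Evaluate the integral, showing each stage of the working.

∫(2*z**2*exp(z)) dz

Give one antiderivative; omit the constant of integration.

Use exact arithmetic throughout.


Step 1. Integrate ∫(2*z**2*exp(z)) dz by parts with u = z**2, dv = (2*exp(z)) dz, so v = 2*exp(z): now 2*z**2*exp(z) + ∫(-4*z*exp(z)) dz.
Step 2. Integrate ∫(-4*z*exp(z)) dz by parts with u = z, dv = (-4*exp(z)) dz, so v = -4*exp(z): now 2*z**2*exp(z) - 4*z*exp(z) + ∫(4*exp(z)) dz.
Step 3. Evaluate the standard form: now 2*z**2*exp(z) - 4*z*exp(z) + 4*exp(z).
Answer: 2*z**2*exp(z) - 4*z*exp(z) + 4*exp(z).


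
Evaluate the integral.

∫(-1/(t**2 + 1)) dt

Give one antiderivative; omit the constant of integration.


Answer: -atan(t).


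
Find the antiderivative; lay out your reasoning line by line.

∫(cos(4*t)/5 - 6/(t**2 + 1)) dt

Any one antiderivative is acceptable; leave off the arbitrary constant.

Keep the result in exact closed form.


Step 1. Rewrite: now ∫(-6/(t**2 + 1)) dt + ∫(cos(4*t)/5) dt.
Step 2. Evaluate the standard form: now -6*atan(t) + ∫(cos(4*t)/5) dt.
Step 3. Evaluate the standard form: now sin(4*t)/20 - 6*atan(t).
Answer: sin(4*t)/20 - 6*atan(t).


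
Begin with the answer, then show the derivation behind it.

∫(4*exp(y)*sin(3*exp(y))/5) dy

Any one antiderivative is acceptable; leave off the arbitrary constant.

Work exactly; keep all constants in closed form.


The answer is -4*cos(3*exp(y))/15.
Step 1. Substitute u = exp(y), turning ∫(4*exp(y)*sin(3*exp(y))/5) dy into ∫(4*sin(3*u)/5) du: now ∫(4*sin(3*u)/5) du.
Step 2. Evaluate the standard form: now -4*cos(3*u)/15.
Step 3. Substitute back u = exp(y): now -4*cos(3*exp(y))/15.
Answer: -4*cos(3*exp(y))/15.


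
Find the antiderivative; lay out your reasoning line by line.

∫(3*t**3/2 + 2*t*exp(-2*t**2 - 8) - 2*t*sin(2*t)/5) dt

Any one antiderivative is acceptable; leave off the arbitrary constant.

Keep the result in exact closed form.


Step 1. Rewrite: now ∫(3*t**3/2) dt + ∫(2*t*exp(-2*t**2 - 8)) dt + ∫(-2*t*sin(2*t)/5) dt.
Step 2. Evaluate the standard form: now 3*t**4/8 + ∫(2*t*exp(-2*t**2 - 8)) dt + ∫(-2*t*sin(2*t)/5) dt.
Step 3. Substitute u = t**2 + 4, turning ∫(2*t*exp(-2*t**2 - 8)) dt into ∫(exp(-2*u)) du: now 3*t**4/8 + ∫(-2*t*sin(2*t)/5) dt + ∫(exp(-2*u)) du.
Step 4. Evaluate the standard form: now 3*t**4/8 + ∫(-2*t*sin(2*t)/5) dt - exp(-2*u)/2.
Step 5. Substitute back u = t**2 + 4: now 3*t**4/8 - exp(-2*t**2 - 8)/2 + ∫(-2*t*sin(2*t)/5) dt.
Step 6. Integrate ∫(-2*t*sin(2*t)/5) dt by parts with u = t, dv = (-2*sin(2*t)/5) dt, so v = cos(2*t)/5: now 3*t**4/8 + t*cos(2*t)/5 - exp(-2*t**2 - 8)/2 + ∫(-cos(2*t)/5) dt.
Step 7. Evaluate the standard form: now 3*t**4/8 + t*cos(2*t)/5 - exp(-2*t**2 - 8)/2 - sin(2*t)/10.
Answer: 3*t**4/8 + t*cos(2*t)/5 - exp(-2*t**2 - 8)/2 - sin(2*t)/10.


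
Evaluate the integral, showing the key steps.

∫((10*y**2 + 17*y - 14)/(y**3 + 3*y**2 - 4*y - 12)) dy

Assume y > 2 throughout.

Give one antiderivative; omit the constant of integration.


Step 1. Decompose ∫((10*y**2 + 17*y - 14)/(y**3 + 3*y**2 - 4*y - 12)) dy by partial fractions, (10*y**2 + 17*y - 14)/(y**3 + 3*y**2 - 4*y - 12) = 5/(y + 3) + 2/(y + 2) + 3/(y - 2): now ∫(3/(y - 2)) dy + ∫(2/(y + 2)) dy + ∫(5/(y + 3)) dy.
Step 2. Evaluate the standard form [assuming y > -3]: now 5*log(y + 3) + ∫(3/(y - 2)) dy + ∫(2/(y + 2)) dy.
Step 3. Evaluate the standard form [assuming y > 2]: now 3*log(y - 2) + 5*log(y + 3) + ∫(2/(y + 2)) dy.
Step 4. Evaluate the standard form [assuming y > -2]: now 3*log(y - 2) + 2*log(y + 2) + 5*log(y + 3).
Answer: 3*log(y - 2) + 2*log(y + 2) + 5*log(y + 3).


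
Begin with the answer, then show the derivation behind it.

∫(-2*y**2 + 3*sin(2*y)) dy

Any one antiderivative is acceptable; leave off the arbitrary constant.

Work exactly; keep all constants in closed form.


The answer is -2*y**3/3 - 3*cos(2*y)/2.
Step 1. Rewrite: now ∫(-2*y**2) dy + ∫(3*sin(2*y)) dy.
Step 2. Evaluate the standard form: now -2*y**3/3 + ∫(3*sin(2*y)) dy.
Step 3. Evaluate the standard form: now -2*y**3/3 - 3*cos(2*y)/2.
Answer: -2*y**3/3 - 3*cos(2*y)/2.


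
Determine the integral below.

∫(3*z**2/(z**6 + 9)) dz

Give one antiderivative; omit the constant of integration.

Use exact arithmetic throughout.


Answer: atan(z**3/3)/3.


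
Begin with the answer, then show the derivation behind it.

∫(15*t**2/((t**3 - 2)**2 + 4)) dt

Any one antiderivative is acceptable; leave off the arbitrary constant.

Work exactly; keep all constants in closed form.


The answer is 5*atan(t**3/2 - 1)/2.
Step 1. Substitute u = t**3 - 2, turning ∫(15*t**2/((t**3 - 2)**2 + 4)) dt into ∫(5/(u**2 + 4)) du: now ∫(5/(u**2 + 4)) du.
Step 2. Evaluate the standard form: now 5*atan(u/2)/2.
Step 3. Substitute back u = t**3 - 2: now 5*atan(t**3/2 - 1)/2.
Answer: 5*atan(t**3/2 - 1)/2.


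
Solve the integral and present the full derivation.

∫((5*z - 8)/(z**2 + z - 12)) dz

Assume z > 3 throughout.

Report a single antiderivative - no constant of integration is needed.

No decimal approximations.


Step 1. Decompose ∫((5*z - 8)/(z**2 + z - 12)) dz by partial fractions, (5*z - 8)/(z**2 + z - 12) = 4/(z + 4) + 1/(z - 3): now ∫(1/(z - 3)) dz + ∫(4/(z + 4)) dz.
Step 2. Evaluate the standard form [assuming z > 3]: now log(z - 3) + ∫(4/(z + 4)) dz.
Step 3. Evaluate the standard form [assuming z > -4]: now log(z - 3) + 4*log(z + 4).
Answer: log(z - 3) + 4*log(z + 4).


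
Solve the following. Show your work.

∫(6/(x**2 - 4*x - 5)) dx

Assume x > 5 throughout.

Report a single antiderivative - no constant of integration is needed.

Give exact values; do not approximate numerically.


Step 1. Decompose ∫(6/(x**2 - 4*x - 5)) dx by partial fractions, 6/(x**2 - 4*x - 5) = -1/(x + 1) + 1/(x - 5): now ∫(1/(x - 5)) dx + ∫(-1/(x + 1)) dx.
Step 2. Evaluate the standard form [assuming x > -1]: now -log(x + 1) + ∫(1/(x - 5)) dx.
Step 3. Evaluate the standard form [assuming x > 5]: now log(x - 5) - log(x + 1).
Answer: log(x - 5) - log(x + 1).


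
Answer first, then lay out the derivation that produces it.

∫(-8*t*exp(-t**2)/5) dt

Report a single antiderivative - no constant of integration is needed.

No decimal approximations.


The answer is 4*exp(-t**2)/5.
Step 1. Substitute u = t**2, turning ∫(-8*t*exp(-t**2)/5) dt into ∫(-4*exp(-u)/5) du: now ∫(-4*exp(-u)/5) du.
Step 2. Evaluate the standard form: now 4*exp(-u)/5.
Step 3. Substitute back u = t**2: now 4*exp(-t**2)/5.
Answer: 4*exp(-t**2)/5.


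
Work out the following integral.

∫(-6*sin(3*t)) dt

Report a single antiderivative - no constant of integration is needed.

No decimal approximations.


Answer: 2*cos(3*t).


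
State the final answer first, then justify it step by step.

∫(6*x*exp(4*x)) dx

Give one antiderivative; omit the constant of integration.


The answer is 3*x*exp(4*x)/2 - 3*exp(4*x)/8.
Step 1. Integrate ∫(6*x*exp(4*x)) dx by parts with u = x, dv = (6*exp(4*x)) dx, so v = 3*exp(4*x)/2: now 3*x*exp(4*x)/2 + ∫(-3*exp(4*x)/2) dx.
Step 2. Evaluate the standard form: now 3*x*exp(4*x)/2 - 3*exp(4*x)/8.
Answer: 3*x*exp(4*x)/2 - 3*exp(4*x)/8.


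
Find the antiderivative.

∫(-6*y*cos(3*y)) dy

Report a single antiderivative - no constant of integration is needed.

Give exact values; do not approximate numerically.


Answer: -2*y*sin(3*y) - 2*cos(3*y)/3.


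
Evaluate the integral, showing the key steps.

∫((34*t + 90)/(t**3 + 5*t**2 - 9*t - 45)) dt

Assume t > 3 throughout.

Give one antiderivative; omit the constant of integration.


Step 1. Decompose ∫((34*t + 90)/(t**3 + 5*t**2 - 9*t - 45)) dt by partial fractions, (34*t + 90)/(t**3 + 5*t**2 - 9*t - 45) = -5/(t + 5) + 1/(t + 3) + 4/(t - 3): now ∫(4/(t - 3)) dt + ∫(1/(t + 3)) dt + ∫(-5/(t + 5)) dt.
Step 2. Evaluate the standard form [assuming t > 3]: now 4*log(t - 3) + ∫(1/(t + 3)) dt + ∫(-5/(t + 5)) dt.
Step 3. Evaluate the standard form [assuming t > -5]: now 4*log(t - 3) - 5*log(t + 5) + ∫(1/(t + 3)) dt.
Step 4. Evaluate the standard form [assuming t > -3]: now 4*log(t - 3) + log(t + 3) - 5*log(t + 5).
Answer: 4*log(t - 3) + log(t + 3) - 5*log(t + 5).


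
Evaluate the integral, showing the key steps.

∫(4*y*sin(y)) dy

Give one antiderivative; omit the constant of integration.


Step 1. Integrate ∫(4*y*sin(y)) dy by parts with u = y, dv = (4*sin(y)) dy, so v = -4*cos(y): now -4*y*cos(y) + ∫(4*cos(y)) dy.
Step 2. Evaluate the standard form: now -4*y*cos(y) + 4*sin(y).
Answer: -4*y*cos(y) + 4*sin(y).


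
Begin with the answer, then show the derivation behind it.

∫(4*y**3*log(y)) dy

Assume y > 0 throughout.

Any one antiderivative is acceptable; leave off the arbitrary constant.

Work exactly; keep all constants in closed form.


The answer is y**4*log(y) - y**4/4.
Step 1. Integrate ∫(4*y**3*log(y)) dy by parts with u = log(y), dv = (4*y**3) dy, so v = y**4 [assuming y > 0]: now y**4*log(y) + ∫(-y**3) dy.
Step 2. Evaluate the standard form: now y**4*log(y) - y**4/4.
Answer: y**4*log(y) - y**4/4.


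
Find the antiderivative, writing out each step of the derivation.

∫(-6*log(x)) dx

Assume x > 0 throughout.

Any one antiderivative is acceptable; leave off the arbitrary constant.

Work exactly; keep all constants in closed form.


Step 1. Integrate ∫(-6*log(x)) dx by parts with u = log(x), dv = (-6) dx, so v = -6*x [assuming x > 0]: now -6*x*log(x) + ∫(6) dx.
Step 2. Evaluate the standard form: now -6*x*log(x) + 6*x.
Answer: -6*x*log(x) + 6*x.


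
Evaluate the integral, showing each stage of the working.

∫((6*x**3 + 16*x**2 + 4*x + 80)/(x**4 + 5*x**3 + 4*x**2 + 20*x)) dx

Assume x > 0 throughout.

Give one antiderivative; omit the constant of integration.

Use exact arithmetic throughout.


Step 1. Decompose ∫((6*x**3 + 16*x**2 + 4*x + 80)/(x**4 + 5*x**3 + 4*x**2 + 20*x)) dx by partial fractions, (6*x**3 + 16*x**2 + 4*x + 80)/(x**4 + 5*x**3 + 4*x**2 + 20*x) = -4/(x**2 + 4) + 2/(x + 5) + 4/x: now ∫(4/x) dx + ∫(2/(x + 5)) dx + ∫(-4/(x**2 + 4)) dx.
Step 2. Evaluate the standard form [assuming x > 0]: now 4*log(x) + ∫(2/(x + 5)) dx + ∫(-4/(x**2 + 4)) dx.
Step 3. Evaluate the standard form [assuming x > -5]: now 4*log(x) + 2*log(x + 5) + ∫(-4/(x**2 + 4)) dx.
Step 4. Evaluate the standard form: now 4*log(x) + 2*log(x + 5) - 2*atan(x/2).
Answer: 4*log(x) + 2*log(x + 5) - 2*atan(x/2).


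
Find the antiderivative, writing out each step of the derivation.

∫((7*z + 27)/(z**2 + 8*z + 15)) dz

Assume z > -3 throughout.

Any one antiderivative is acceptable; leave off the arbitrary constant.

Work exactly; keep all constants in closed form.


Step 1. Decompose ∫((7*z + 27)/(z**2 + 8*z + 15)) dz by partial fractions, (7*z + 27)/(z**2 + 8*z + 15) = 4/(z + 5) + 3/(z + 3): now ∫(3/(z + 3)) dz + ∫(4/(z + 5)) dz.
Step 2. Evaluate the standard form [assuming z > -3]: now 3*log(z + 3) + ∫(4/(z + 5)) dz.
Step 3. Evaluate the standard form [assuming z > -5]: now 3*log(z + 3) + 4*log(z + 5).
Answer: 3*log(z + 3) + 4*log(z + 5).


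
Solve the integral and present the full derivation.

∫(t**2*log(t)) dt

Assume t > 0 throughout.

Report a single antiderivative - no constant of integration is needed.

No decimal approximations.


Step 1. Integrate ∫(t**2*log(t)) dt by parts with u = log(t), dv = (t**2) dt, so v = t**3/3 [assuming t > 0]: now t**3*log(t)/3 + ∫(-t**2/3) dt.
Step 2. Evaluate the standard form: now t**3*log(t)/3 - t**3/9.
Answer: t**3*log(t)/3 - t**3/9.


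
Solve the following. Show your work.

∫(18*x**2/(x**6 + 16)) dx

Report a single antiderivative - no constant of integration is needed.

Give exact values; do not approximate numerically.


Step 1. Substitute u = x**3, turning ∫(18*x**2/(x**6 + 16)) dx into ∫(6/(u**2 + 16)) du: now ∫(6/(u**2 + 16)) du.
Step 2. Evaluate the standard form: now 3*atan(u/4)/2.
Step 3. Substitute back u = x**3: now 3*atan(x**3/4)/2.
Answer: 3*atan(x**3/4)/2.


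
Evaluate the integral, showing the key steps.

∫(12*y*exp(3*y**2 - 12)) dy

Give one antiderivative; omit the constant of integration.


Step 1. Substitute u = y**2 - 4, turning ∫(12*y*exp(3*y**2 - 12)) dy into ∫(6*exp(3*u)) du: now ∫(6*exp(3*u)) du.
Step 2. Evaluate the standard form: now 2*exp(3*u).
Step 3. Substitute back u = y**2 - 4: now 2*exp(3*y**2 - 12).
Answer: 2*exp(3*y**2 - 12).


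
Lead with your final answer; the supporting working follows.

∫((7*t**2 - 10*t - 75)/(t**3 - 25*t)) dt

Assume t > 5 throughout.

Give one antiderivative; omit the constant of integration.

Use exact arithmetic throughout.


The answer is 3*log(t) + log(t - 5) + 3*log(t + 5).
Step 1. Decompose ∫((7*t**2 - 10*t - 75)/(t**3 - 25*t)) dt by partial fractions, (7*t**2 - 10*t - 75)/(t**3 - 25*t) = 3/(t + 5) + 1/(t - 5) + 3/t: now ∫(3/t) dt + ∫(1/(t - 5)) dt + ∫(3/(t + 5)) dt.
Step 2. Evaluate the standard form [assuming t > 0]: now 3*log(t) + ∫(1/(t - 5)) dt + ∫(3/(t + 5)) dt.
Step 3. Evaluate the standard form [assuming t > 5]: now 3*log(t) + log(t - 5) + ∫(3/(t + 5)) dt.
Step 4. Evaluate the standard form [assuming t > -5]: now 3*log(t) + log(t - 5) + 3*log(t + 5).
Answer: 3*log(t) + log(t - 5) + 3*log(t + 5).


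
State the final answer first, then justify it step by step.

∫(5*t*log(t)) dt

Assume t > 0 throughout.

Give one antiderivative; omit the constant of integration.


The answer is 5*t**2*log(t)/2 - 5*t**2/4.
Step 1. Integrate ∫(5*t*log(t)) dt by parts with u = log(t), dv = (5*t) dt, so v = 5*t**2/2 [assuming t > 0]: now 5*t**2*log(t)/2 + ∫(-5*t/2) dt.
Step 2. Evaluate the standard form: now 5*t**2*log(t)/2 - 5*t**2/4.
Answer: 5*t**2*log(t)/2 - 5*t**2/4.


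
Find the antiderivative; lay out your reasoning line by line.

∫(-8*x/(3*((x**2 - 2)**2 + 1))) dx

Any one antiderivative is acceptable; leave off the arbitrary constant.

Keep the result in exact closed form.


Step 1. Substitute u = x**2 - 2, turning ∫(-8*x/(3*((x**2 - 2)**2 + 1))) dx into ∫(-4/(3*(u**2 + 1))) du: now ∫(-4/(3*(u**2 + 1))) du.
Step 2. Evaluate the standard form: now -4*atan(u)/3.
Step 3. Substitute back u = x**2 - 2: now -4*atan(x**2 - 2)/3.
Answer: -4*atan(x**2 - 2)/3.


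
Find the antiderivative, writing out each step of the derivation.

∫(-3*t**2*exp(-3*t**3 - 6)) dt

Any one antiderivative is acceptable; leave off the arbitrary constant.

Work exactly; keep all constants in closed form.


Step 1. Substitute u = t**3 + 2, turning ∫(-3*t**2*exp(-3*t**3 - 6)) dt into ∫(-exp(-3*u)) du: now ∫(-exp(-3*u)) du.
Step 2. Evaluate the standard form: now exp(-3*u)/3.
Step 3. Substitute back u = t**3 + 2: now exp(-3*t**3 - 6)/3.
Answer: exp(-3*t**3 - 6)/3.


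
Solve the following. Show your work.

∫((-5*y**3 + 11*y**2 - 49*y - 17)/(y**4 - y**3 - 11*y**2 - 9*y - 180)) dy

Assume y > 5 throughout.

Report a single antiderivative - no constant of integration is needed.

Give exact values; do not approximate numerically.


Step 1. Decompose ∫((-5*y**3 + 11*y**2 - 49*y - 17)/(y**4 - y**3 - 11*y**2 - 9*y - 180)) dy by partial fractions, (-5*y**3 + 11*y**2 - 49*y - 17)/(y**4 - y**3 - 11*y**2 - 9*y - 180) = 4/(y**2 + 9) - 3/(y + 4) - 2/(y - 5): now ∫(-2/(y - 5)) dy + ∫(-3/(y + 4)) dy + ∫(4/(y**2 + 9)) dy.
Step 2. Evaluate the standard form [assuming y > -4]: now -3*log(y + 4) + ∫(-2/(y - 5)) dy + ∫(4/(y**2 + 9)) dy.
Step 3. Evaluate the standard form [assuming y > 5]: now -2*log(y - 5) - 3*log(y + 4) + ∫(4/(y**2 + 9)) dy.
Step 4. Evaluate the standard form: now -2*log(y - 5) - 3*log(y + 4) + 4*atan(y/3)/3.
Answer: -2*log(y - 5) - 3*log(y + 4) + 4*atan(y/3)/3.


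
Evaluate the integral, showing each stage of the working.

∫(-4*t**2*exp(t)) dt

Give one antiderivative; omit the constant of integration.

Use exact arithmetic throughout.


Step 1. Integrate ∫(-4*t**2*exp(t)) dt by parts with u = t**2, dv = (-4*exp(t)) dt, so v = -4*exp(t): now -4*t**2*exp(t) + ∫(8*t*exp(t)) dt.
Step 2. Integrate ∫(8*t*exp(t)) dt by parts with u = t, dv = (8*exp(t)) dt, so v = 8*exp(t): now -4*t**2*exp(t) + 8*t*exp(t) + ∫(-8*exp(t)) dt.
Step 3. Evaluate the standard form: now -4*t**2*exp(t) + 8*t*exp(t) - 8*exp(t).
Answer: -4*t**2*exp(t) + 8*t*exp(t) - 8*exp(t).
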